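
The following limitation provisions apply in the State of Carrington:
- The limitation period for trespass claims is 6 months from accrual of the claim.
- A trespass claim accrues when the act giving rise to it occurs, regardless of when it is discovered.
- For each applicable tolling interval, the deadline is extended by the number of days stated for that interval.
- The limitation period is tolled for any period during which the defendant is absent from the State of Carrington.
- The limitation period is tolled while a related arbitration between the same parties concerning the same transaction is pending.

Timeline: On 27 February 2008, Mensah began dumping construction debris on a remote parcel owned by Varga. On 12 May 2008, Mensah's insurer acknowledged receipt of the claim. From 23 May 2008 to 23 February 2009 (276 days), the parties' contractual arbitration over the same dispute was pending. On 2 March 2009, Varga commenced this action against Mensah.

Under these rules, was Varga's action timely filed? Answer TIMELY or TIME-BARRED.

The claim accrued on 27 February 2008, when the wrongful act occurred.
6 months from 27 February 2008 is 27 August 2008.
Because the pending related arbitration ran from 23 May 2008 to 23 February 2009, the deadline is extended by 276 days to 30 May 2009.
Nothing else in the chronology tolls or restarts the period.
Filing on 2 March 2009 beat the 30 May 2009 deadline — the action is timely.

TIMELY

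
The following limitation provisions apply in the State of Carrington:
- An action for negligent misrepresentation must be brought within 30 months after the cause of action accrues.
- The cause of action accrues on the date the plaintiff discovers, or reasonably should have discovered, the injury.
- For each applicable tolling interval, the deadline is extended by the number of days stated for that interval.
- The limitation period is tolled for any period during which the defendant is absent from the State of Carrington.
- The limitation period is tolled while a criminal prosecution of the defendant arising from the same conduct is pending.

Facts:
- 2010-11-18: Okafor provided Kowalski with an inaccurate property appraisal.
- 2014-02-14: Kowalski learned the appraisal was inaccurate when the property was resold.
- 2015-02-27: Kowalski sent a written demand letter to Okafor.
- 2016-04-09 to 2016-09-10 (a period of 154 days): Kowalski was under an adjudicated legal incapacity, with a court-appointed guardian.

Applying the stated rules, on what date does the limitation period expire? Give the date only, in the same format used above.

Accrual is tied to discovery, so the period began on 2014-02-14 rather than on 2010-11-18 when the act occurred.
30 months from 2014-02-14 is 2016-08-14.
Although the plaintiff's incapacity ran from 2016-04-09 to 2016-09-10, the stated rules do not make that a tolling event, so it is disregarded.
The other events in the timeline have no effect on the limitation period under the stated rules.

2016-08-14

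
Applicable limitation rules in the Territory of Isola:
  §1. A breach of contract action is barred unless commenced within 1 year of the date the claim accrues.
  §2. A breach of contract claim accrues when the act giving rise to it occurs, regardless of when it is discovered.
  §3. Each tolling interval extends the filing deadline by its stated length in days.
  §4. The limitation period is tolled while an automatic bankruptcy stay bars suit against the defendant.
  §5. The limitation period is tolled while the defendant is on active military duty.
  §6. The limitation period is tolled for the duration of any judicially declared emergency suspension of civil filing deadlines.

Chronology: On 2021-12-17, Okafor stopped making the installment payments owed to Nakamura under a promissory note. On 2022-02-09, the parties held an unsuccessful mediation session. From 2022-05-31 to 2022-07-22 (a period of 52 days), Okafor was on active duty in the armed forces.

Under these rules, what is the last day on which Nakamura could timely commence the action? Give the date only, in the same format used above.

2023-02-07

The claim accrued on 2021-12-17, when the wrongful act occurred.
1 year from 2021-12-17 is 2022-12-17.
The defendant's active military service from 2022-05-31 to 2022-07-22 tolled the period for 52 days, extending the deadline to 2023-02-07.
Nothing else in the chronology tolls or restarts the period.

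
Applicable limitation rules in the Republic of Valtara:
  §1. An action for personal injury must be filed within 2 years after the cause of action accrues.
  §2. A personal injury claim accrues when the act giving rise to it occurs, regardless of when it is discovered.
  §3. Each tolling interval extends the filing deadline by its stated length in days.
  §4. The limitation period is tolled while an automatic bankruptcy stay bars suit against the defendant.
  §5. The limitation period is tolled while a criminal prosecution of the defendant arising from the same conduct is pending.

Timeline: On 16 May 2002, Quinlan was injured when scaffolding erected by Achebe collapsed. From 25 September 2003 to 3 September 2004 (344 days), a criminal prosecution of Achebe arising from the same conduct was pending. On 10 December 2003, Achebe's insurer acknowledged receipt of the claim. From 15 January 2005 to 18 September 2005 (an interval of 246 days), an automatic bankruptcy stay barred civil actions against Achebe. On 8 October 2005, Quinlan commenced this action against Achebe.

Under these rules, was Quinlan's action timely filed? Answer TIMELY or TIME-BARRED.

TIMELY

The cause of action accrued on 16 May 2002, the date of the act.
The untolled deadline — 2 years after 16 May 2002 — is 16 May 2004.
The period was tolled for 344 days by the pending criminal prosecution (25 September 2003 to 3 September 2004), pushing the deadline to 25 April 2005.
The period was tolled for 246 days by the automatic bankruptcy stay (15 January 2005 to 18 September 2005), pushing the deadline to 27 December 2005.
The other events in the timeline have no effect on the limitation period under the stated rules.
Filing on 8 October 2005 beat the 27 December 2005 deadline — the action is timely.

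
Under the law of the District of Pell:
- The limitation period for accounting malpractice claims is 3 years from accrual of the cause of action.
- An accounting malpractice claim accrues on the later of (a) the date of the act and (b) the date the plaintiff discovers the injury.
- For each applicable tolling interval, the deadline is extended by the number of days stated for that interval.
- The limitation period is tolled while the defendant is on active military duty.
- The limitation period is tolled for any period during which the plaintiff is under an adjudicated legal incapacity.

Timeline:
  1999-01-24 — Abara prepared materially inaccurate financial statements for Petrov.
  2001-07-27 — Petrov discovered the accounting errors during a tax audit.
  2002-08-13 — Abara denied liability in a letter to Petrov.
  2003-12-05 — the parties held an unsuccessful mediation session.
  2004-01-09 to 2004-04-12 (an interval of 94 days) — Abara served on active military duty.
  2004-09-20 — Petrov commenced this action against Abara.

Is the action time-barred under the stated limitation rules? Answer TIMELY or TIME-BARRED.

The claim accrued on 2001-07-27 — the later of the 1999-01-24 act and the 2001-07-27 discovery.
Adding the 3 years base period to 2001-07-27 gives a deadline of 2004-07-27, before any tolling.
Because the defendant's active military service ran from 2004-01-09 to 2004-04-12, the deadline is extended by 94 days to 2004-10-29.
None of the other events listed affects the running of the period under the stated rules.
Petrov filed on 2004-09-20, before the 2004-10-29 deadline, so the action is timely.

TIMELY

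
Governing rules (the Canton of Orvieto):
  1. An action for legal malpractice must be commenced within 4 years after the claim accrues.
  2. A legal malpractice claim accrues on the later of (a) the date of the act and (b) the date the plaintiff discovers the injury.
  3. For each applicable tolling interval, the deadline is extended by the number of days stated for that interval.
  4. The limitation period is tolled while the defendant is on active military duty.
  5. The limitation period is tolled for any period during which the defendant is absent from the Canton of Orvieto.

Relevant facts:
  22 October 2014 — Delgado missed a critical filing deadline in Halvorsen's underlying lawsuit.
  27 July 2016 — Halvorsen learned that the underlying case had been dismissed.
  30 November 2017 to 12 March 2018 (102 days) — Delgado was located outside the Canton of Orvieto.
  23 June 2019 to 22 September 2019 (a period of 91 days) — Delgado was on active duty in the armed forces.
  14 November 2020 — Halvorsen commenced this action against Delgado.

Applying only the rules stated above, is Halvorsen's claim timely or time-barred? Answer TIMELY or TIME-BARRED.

The claim accrued on 27 July 2016 — the later of the 22 October 2014 act and the 27 July 2016 discovery.
The untolled deadline — 4 years after 27 July 2016 — is 27 July 2020.
The defendant's absence from the jurisdiction from 30 November 2017 to 12 March 2018 tolled the period for 102 days, extending the deadline to 6 November 2020.
The period was tolled for 91 days by the defendant's active military service (23 June 2019 to 22 September 2019), pushing the deadline to 5 February 2021.
Halvorsen filed on 14 November 2020, before the 5 February 2021 deadline, so the action is timely.

TIMELY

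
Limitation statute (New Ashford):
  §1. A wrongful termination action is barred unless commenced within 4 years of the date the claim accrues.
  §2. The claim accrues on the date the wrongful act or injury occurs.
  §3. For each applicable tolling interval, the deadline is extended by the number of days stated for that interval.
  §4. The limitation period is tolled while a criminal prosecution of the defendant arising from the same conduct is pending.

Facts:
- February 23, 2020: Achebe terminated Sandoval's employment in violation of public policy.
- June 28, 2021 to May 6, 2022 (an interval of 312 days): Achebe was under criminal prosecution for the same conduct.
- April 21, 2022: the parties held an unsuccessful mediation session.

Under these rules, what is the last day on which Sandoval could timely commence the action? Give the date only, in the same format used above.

December 31, 2024

The claim accrued on February 23, 2020, when the wrongful act occurred.
The untolled deadline — 4 years after February 23, 2020 — is February 23, 2024.
Because the pending criminal prosecution ran from June 28, 2021 to May 6, 2022, the deadline is extended by 312 days to December 31, 2024.
Nothing else in the chronology tolls or restarts the period.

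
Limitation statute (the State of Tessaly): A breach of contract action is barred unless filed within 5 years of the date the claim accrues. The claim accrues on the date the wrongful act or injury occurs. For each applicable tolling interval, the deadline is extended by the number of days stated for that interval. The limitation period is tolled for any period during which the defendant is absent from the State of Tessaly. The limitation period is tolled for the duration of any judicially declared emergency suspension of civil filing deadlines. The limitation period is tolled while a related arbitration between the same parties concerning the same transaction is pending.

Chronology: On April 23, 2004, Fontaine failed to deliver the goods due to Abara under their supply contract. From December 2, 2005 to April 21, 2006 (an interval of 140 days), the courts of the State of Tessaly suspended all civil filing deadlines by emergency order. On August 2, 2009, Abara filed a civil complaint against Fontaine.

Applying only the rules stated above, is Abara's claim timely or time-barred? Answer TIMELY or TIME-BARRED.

The claim accrued on April 23, 2004, the date of the act.
5 years from April 23, 2004 is April 23, 2009.
Because the emergency suspension of filing deadlines ran from December 2, 2005 to April 21, 2006, the deadline is extended by 140 days to September 10, 2009.
The August 2, 2009 filing precedes the September 10, 2009 deadline; the claim is timely.

TIMELY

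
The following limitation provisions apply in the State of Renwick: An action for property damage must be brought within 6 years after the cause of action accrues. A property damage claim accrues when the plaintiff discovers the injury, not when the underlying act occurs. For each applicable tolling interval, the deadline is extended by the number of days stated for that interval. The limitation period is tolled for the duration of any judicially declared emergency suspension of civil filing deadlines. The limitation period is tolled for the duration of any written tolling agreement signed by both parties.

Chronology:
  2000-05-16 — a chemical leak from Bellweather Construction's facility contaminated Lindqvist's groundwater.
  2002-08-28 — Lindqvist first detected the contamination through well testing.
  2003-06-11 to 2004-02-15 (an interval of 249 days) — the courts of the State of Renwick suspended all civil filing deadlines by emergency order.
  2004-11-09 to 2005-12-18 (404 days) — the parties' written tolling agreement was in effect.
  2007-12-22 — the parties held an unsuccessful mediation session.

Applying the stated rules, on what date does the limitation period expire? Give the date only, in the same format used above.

Under the discovery rule, the claim accrued on 2002-08-28, when Lindqvist discovered the injury — not on the 2000-05-16 date of the underlying act.
The untolled deadline — 6 years after 2002-08-28 — is 2008-08-28.
The period was tolled for 249 days by the emergency suspension of filing deadlines (2003-06-11 to 2004-02-15), pushing the deadline to 2009-05-04.
Because the written tolling agreement ran from 2004-11-09 to 2005-12-18, the deadline is extended by 404 days to 2010-06-12.
The other events in the timeline have no effect on the limitation period under the stated rules.

2010-06-12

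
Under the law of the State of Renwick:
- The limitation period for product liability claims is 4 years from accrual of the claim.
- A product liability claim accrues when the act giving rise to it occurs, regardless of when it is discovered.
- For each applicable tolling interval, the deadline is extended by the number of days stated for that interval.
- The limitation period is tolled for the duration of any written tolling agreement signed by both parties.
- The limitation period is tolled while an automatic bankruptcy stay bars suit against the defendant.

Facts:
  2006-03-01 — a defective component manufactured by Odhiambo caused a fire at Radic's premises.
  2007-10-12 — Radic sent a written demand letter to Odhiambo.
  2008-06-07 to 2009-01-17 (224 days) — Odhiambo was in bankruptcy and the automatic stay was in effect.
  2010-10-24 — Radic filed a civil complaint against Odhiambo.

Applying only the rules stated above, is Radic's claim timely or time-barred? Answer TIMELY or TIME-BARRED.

TIME-BARRED

The limitation period began to run on 2006-03-01.
Adding the 4 years base period to 2006-03-01 gives a deadline of 2010-03-01, before any tolling.
Because the automatic bankruptcy stay ran from 2008-06-07 to 2009-01-17, the deadline is extended by 224 days to 2010-10-11.
The other events in the timeline have no effect on the limitation period under the stated rules.
Radic filed on 2010-10-24, after the 2010-10-11 deadline, so the action is time-barred.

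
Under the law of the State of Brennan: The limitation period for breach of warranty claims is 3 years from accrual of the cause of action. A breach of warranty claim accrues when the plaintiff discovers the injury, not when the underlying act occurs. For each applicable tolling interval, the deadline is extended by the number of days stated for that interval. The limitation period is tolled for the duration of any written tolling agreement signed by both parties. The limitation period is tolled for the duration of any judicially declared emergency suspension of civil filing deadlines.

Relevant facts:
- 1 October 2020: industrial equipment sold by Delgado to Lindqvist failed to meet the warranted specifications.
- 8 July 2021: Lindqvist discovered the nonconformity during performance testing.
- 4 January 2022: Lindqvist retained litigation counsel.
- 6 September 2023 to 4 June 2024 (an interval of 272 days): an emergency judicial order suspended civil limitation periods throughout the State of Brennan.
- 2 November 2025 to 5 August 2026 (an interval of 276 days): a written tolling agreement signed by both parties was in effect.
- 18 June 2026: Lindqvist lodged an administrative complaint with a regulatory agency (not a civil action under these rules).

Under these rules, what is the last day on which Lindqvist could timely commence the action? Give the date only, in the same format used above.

6 April 2025

Accrual is tied to discovery, so the period began on 8 July 2021 rather than on 1 October 2020 when the act occurred.
3 years from 8 July 2021 is 8 July 2024.
The period was tolled for 272 days by the emergency suspension of filing deadlines (6 September 2023 to 4 June 2024), pushing the deadline to 6 April 2025.
By the time the written tolling agreement began on 2 November 2025, the limitation period had already expired on 6 April 2025; that interval cannot revive it.
Nothing else in the chronology tolls or restarts the period.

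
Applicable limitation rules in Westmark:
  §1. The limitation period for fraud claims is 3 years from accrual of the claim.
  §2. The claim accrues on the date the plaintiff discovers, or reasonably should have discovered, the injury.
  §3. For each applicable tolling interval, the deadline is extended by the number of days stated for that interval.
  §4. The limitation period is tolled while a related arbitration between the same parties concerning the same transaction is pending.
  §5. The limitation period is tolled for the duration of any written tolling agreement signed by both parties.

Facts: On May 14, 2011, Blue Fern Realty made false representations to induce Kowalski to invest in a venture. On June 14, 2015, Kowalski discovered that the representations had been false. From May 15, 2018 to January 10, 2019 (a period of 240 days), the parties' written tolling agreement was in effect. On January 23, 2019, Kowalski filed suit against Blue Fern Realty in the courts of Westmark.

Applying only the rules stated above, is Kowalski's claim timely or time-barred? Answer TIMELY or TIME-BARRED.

The claim did not accrue until Kowalski discovered the injury on June 14, 2015; the May 14, 2011 act date does not start the clock under the stated rule.
Adding the 3 years base period to June 14, 2015 gives a deadline of June 14, 2018, before any tolling.
Because the written tolling agreement ran from May 15, 2018 to January 10, 2019, the deadline is extended by 240 days to February 9, 2019.
The January 23, 2019 filing precedes the February 9, 2019 deadline; the claim is timely.

TIMELY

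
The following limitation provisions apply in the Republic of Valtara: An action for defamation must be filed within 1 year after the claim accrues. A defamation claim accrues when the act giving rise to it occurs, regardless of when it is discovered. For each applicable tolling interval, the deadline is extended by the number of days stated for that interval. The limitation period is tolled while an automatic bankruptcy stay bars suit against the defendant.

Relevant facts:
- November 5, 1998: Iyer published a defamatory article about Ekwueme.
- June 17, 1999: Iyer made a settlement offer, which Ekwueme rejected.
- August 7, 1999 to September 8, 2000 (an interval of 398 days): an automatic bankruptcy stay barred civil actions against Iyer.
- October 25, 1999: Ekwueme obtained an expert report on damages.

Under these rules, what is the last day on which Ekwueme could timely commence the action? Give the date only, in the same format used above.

The claim accrued on November 5, 1998, the date of the act.
Adding the 1 year base period to November 5, 1998 gives a deadline of November 5, 1999, before any tolling.
The period was tolled for 398 days by the automatic bankruptcy stay (August 7, 1999 to September 8, 2000), pushing the deadline to December 7, 2000.
Nothing else in the chronology tolls or restarts the period.

December 7, 2000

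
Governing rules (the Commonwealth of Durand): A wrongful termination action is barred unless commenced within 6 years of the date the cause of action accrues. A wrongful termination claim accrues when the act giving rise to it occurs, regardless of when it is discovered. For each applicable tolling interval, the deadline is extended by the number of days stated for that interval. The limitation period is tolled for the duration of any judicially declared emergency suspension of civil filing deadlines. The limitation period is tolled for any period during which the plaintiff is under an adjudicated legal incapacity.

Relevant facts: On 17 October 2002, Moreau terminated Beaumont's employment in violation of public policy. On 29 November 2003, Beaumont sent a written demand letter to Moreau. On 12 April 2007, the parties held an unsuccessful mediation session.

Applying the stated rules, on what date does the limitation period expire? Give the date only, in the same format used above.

17 October 2008

The limitation period began to run on 17 October 2002.
6 years from 17 October 2002 is 17 October 2008.
None of the other events listed affects the running of the period under the stated rules.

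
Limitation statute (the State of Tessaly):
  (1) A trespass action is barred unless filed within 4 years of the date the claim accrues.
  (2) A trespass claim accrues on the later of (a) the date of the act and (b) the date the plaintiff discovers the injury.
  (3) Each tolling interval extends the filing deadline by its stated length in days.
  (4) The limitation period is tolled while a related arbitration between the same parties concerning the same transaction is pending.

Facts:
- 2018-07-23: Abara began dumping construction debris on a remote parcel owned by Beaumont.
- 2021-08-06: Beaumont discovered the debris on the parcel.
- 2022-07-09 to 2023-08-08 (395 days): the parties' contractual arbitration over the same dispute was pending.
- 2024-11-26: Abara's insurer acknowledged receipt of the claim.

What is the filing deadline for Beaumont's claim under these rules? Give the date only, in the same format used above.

Because discovery on 2021-08-06 post-dates the 2018-07-23 act, accrual under the later-of rule falls on 2021-08-06.
4 years from 2021-08-06 is 2025-08-06.
The pending related arbitration from 2022-07-09 to 2023-08-08 tolled the period for 395 days, extending the deadline to 2026-09-05.
The other events in the timeline have no effect on the limitation period under the stated rules.

2026-09-05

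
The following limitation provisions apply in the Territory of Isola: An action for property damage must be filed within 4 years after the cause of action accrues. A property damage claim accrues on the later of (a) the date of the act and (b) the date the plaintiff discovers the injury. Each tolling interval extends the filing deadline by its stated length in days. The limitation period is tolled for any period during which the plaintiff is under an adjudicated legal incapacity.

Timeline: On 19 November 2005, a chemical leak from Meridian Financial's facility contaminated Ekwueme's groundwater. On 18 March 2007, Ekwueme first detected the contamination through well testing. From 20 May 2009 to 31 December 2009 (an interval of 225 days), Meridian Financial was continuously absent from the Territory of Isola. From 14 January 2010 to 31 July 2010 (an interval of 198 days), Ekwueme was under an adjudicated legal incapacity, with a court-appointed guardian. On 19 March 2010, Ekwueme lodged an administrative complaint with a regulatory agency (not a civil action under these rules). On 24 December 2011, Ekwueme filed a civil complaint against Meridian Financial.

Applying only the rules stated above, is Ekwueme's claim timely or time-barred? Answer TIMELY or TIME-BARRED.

Because discovery on 18 March 2007 post-dates the 19 November 2005 act, accrual under the later-of rule falls on 18 March 2007.
Adding the 4 years base period to 18 March 2007 gives a deadline of 18 March 2011, before any tolling.
The period was tolled for 198 days by the plaintiff's legal incapacity (14 January 2010 to 31 July 2010), pushing the deadline to 2 October 2011.
No stated provision tolls the period for the defendant's absence, so the interval from 20 May 2009 to 31 December 2009 has no effect on the deadline.
None of the other events listed affects the running of the period under the stated rules.
Ekwueme filed on 24 December 2011, after the 2 October 2011 deadline, so the action is time-barred.

TIME-BARRED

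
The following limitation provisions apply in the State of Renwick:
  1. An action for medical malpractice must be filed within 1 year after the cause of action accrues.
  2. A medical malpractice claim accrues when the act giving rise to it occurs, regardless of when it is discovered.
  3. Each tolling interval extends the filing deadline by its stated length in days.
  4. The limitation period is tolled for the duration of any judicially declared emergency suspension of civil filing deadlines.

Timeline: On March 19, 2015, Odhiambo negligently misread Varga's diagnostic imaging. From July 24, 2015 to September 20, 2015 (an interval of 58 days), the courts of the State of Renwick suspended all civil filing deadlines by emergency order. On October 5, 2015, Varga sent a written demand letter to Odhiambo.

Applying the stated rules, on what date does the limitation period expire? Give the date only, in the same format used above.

May 16, 2016

The claim accrued on March 19, 2015, when the wrongful act occurred.
Adding the 1 year base period to March 19, 2015 gives a deadline of March 19, 2016, before any tolling.
The emergency suspension of filing deadlines from July 24, 2015 to September 20, 2015 tolled the period for 58 days, extending the deadline to May 16, 2016.
Nothing else in the chronology tolls or restarts the period.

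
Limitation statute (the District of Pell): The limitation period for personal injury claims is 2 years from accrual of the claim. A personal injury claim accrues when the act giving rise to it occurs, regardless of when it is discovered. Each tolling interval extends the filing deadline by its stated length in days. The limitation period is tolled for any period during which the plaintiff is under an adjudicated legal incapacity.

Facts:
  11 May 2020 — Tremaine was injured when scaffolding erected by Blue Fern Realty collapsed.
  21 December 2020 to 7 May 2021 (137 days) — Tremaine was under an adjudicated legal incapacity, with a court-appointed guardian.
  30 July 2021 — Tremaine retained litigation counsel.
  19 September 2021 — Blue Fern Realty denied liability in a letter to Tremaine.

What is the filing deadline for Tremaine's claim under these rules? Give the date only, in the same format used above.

The claim accrued on 11 May 2020, the date of the act.
The untolled deadline — 2 years after 11 May 2020 — is 11 May 2022.
Because the plaintiff's legal incapacity ran from 21 December 2020 to 7 May 2021, the deadline is extended by 137 days to 25 September 2022.
Nothing else in the chronology tolls or restarts the period.

25 September 2022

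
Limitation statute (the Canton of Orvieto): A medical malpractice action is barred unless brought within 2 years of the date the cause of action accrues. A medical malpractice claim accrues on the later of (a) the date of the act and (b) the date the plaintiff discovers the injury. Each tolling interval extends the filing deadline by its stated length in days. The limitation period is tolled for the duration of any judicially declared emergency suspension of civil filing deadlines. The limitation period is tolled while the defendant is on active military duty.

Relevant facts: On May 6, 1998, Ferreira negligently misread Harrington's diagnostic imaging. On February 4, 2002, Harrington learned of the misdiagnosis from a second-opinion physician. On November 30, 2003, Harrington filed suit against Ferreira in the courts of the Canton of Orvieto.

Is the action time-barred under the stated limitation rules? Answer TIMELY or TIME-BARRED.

Because discovery on February 4, 2002 post-dates the May 6, 1998 act, accrual under the later-of rule falls on February 4, 2002.
The untolled deadline — 2 years after February 4, 2002 — is February 4, 2004.
Harrington filed on November 30, 2003, before the February 4, 2004 deadline, so the action is timely.

TIMELY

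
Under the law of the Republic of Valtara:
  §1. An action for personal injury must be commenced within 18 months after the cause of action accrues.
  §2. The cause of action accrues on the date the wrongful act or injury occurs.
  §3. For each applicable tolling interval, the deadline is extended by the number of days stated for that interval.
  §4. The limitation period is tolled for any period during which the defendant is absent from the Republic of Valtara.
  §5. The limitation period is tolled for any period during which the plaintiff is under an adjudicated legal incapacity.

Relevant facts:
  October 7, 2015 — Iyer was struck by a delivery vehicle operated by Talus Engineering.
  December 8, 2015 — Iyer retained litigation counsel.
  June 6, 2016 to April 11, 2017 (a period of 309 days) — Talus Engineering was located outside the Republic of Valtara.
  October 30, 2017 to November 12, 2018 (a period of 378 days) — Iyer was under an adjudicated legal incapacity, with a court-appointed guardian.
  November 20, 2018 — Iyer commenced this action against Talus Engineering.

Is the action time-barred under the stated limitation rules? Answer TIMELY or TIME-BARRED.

The claim accrued on October 7, 2015, when the wrongful act occurred.
18 months from October 7, 2015 is April 7, 2017.
Because the defendant's absence from the jurisdiction ran from June 6, 2016 to April 11, 2017, the deadline is extended by 309 days to February 10, 2018.
The period was tolled for 378 days by the plaintiff's legal incapacity (October 30, 2017 to November 12, 2018), pushing the deadline to February 23, 2019.
None of the other events listed affects the running of the period under the stated rules.
The November 20, 2018 filing precedes the February 23, 2019 deadline; the claim is timely.

TIMELY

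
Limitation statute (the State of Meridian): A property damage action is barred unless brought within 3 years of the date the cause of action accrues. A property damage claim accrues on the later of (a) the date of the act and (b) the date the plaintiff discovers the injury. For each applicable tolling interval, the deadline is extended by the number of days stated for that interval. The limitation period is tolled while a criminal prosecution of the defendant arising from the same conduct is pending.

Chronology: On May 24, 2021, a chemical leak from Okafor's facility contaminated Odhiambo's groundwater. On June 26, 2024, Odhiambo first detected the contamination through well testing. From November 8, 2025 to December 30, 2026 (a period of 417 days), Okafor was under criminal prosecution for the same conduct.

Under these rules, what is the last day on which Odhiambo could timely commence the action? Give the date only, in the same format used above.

August 16, 2028

Taking the later of the act (May 24, 2021) and discovery (June 26, 2024), the claim accrued on June 26, 2024.
Adding the 3 years base period to June 26, 2024 gives a deadline of June 26, 2027, before any tolling.
The period was tolled for 417 days by the pending criminal prosecution (November 8, 2025 to December 30, 2026), pushing the deadline to August 16, 2028.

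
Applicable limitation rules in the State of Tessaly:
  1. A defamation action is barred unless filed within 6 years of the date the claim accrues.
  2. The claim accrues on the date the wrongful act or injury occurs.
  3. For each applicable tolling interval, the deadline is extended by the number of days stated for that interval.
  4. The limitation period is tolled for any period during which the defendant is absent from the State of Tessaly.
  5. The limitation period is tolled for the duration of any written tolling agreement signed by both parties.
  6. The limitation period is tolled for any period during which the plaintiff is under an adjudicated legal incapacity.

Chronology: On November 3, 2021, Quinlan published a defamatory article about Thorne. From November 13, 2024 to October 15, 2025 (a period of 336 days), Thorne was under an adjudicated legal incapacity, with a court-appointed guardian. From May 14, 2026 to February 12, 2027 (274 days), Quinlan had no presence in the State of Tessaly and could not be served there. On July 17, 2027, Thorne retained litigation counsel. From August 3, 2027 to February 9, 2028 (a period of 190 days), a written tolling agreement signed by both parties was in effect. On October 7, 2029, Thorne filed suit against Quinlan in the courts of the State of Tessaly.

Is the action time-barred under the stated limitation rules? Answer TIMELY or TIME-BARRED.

The limitation period began to run on November 3, 2021.
6 years from November 3, 2021 is November 3, 2027.
The plaintiff's legal incapacity from November 13, 2024 to October 15, 2025 tolled the period for 336 days, extending the deadline to October 4, 2028.
The period was tolled for 274 days by the defendant's absence from the jurisdiction (May 14, 2026 to February 12, 2027), pushing the deadline to July 5, 2029.
The period was tolled for 190 days by the written tolling agreement (August 3, 2027 to February 9, 2028), pushing the deadline to January 11, 2030.
The other events in the timeline have no effect on the limitation period under the stated rules.
The October 7, 2029 filing precedes the January 11, 2030 deadline; the claim is timely.

TIMELY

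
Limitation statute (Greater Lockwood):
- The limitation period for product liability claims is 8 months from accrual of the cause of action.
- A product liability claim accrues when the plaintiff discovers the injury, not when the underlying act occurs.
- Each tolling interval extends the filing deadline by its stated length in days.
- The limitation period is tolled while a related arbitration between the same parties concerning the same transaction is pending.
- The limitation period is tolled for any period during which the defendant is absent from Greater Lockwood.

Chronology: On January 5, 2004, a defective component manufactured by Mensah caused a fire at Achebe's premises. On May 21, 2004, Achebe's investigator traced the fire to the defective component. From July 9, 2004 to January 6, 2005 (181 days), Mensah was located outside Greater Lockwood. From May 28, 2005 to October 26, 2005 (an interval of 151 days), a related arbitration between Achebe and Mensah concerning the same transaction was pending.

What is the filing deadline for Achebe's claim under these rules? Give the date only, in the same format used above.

December 19, 2005

The claim did not accrue until Achebe discovered the injury on May 21, 2004; the January 5, 2004 act date does not start the clock under the stated rule.
8 months from May 21, 2004 is January 21, 2005.
The period was tolled for 181 days by the defendant's absence from the jurisdiction (July 9, 2004 to January 6, 2005), pushing the deadline to July 21, 2005.
The period was tolled for 151 days by the pending related arbitration (May 28, 2005 to October 26, 2005), pushing the deadline to December 19, 2005.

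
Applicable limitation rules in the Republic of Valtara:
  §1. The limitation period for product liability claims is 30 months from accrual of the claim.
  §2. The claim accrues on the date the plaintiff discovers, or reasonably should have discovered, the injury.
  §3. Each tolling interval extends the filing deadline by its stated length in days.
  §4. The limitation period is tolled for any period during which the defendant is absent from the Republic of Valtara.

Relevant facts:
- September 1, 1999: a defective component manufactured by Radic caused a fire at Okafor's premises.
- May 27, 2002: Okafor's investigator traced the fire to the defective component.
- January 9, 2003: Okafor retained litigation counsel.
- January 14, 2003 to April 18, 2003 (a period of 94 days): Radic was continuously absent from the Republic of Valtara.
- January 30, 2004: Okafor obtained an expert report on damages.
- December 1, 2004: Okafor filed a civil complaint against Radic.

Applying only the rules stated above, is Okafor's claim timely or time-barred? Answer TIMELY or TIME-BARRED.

Under the discovery rule, the claim accrued on May 27, 2002, when Okafor discovered the injury — not on the September 1, 1999 date of the underlying act.
Adding the 30 months base period to May 27, 2002 gives a deadline of November 27, 2004, before any tolling.
The period was tolled for 94 days by the defendant's absence from the jurisdiction (January 14, 2003 to April 18, 2003), pushing the deadline to March 1, 2005.
Nothing else in the chronology tolls or restarts the period.
The December 1, 2004 filing precedes the March 1, 2005 deadline; the claim is timely.

TIMELY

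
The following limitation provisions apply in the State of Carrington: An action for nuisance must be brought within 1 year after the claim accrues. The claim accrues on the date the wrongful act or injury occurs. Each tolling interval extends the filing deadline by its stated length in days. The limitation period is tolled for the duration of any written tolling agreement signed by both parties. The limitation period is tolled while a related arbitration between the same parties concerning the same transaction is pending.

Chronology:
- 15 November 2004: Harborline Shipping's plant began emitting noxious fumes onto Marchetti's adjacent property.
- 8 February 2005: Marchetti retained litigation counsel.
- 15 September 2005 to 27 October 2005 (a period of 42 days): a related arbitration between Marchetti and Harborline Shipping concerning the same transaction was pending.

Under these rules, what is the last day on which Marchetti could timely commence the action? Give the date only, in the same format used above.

The claim accrued on 15 November 2004, the date of the act.
Adding the 1 year base period to 15 November 2004 gives a deadline of 15 November 2005, before any tolling.
The period was tolled for 42 days by the pending related arbitration (15 September 2005 to 27 October 2005), pushing the deadline to 27 December 2005.
The other events in the timeline have no effect on the limitation period under the stated rules.

27 December 2005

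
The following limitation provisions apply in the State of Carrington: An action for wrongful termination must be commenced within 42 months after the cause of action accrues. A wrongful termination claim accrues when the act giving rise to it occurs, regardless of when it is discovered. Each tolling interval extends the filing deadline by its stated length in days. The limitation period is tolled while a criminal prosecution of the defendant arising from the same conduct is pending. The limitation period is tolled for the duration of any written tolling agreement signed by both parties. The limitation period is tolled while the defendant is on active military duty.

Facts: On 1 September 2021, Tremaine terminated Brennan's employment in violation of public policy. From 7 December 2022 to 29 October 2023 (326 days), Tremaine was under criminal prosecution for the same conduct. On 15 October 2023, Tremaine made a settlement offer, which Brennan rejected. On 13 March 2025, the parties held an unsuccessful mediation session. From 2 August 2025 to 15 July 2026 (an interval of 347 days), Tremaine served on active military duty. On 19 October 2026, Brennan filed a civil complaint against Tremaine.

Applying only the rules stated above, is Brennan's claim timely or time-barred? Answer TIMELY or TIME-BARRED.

TIMELY

The claim accrued on 1 September 2021, when the wrongful act occurred.
42 months from 1 September 2021 is 1 March 2025.
Because the pending criminal prosecution ran from 7 December 2022 to 29 October 2023, the deadline is extended by 326 days to 21 January 2026.
The period was tolled for 347 days by the defendant's active military service (2 August 2025 to 15 July 2026), pushing the deadline to 3 January 2027.
The other events in the timeline have no effect on the limitation period under the stated rules.
Filing on 19 October 2026 beat the 3 January 2027 deadline — the action is timely.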